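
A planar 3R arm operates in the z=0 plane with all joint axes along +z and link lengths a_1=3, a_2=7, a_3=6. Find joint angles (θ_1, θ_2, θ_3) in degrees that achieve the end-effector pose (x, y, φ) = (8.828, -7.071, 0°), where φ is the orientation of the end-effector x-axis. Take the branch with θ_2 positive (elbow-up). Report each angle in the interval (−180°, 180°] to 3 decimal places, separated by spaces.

-135.007 90.005 45.002

wrist centre = target − a_3·(cos φ, sin φ) = (2.8280, -7.0710)
cos θ_2 = (57.9966−3²−7²)/(2·3·7) = -0.0001; θ_2 = 90.0046° (elbow-up)
β = atan2(-7.0710,2.8280) = -68.2014°; ψ = atan2(7.0000,2.9994) = 66.8053°
θ_1 = β − ψ = -135.0067°
θ_3 = φ − θ_1 − θ_2 = 45.0021° (wrapped to (-180°,180°])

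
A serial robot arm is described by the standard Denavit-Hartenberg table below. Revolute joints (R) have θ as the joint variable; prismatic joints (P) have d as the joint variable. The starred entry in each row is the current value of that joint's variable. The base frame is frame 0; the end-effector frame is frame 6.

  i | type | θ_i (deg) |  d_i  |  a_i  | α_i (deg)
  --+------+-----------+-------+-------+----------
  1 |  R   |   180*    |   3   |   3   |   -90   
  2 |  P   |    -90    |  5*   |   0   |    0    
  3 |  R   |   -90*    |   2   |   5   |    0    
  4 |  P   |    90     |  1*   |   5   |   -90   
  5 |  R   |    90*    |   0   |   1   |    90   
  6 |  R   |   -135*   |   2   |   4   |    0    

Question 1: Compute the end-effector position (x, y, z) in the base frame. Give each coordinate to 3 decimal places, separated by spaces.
after link 1: o_1 = (-3.0000, 0.0000, 3.0000)
after link 2: o_2 = (-3.0000, -5.0000, 3.0000)
after link 3: o_3 = (2.0000, -7.0000, 3.0000)
after link 4: o_4 = (2.0000, -8.0000, 8.0000)
after link 5: o_5 = (2.0000, -7.0000, 8.0000)
after link 6: o_6 = (4.8284, -9.8284, 10.0000)

4.828 -9.828 10.000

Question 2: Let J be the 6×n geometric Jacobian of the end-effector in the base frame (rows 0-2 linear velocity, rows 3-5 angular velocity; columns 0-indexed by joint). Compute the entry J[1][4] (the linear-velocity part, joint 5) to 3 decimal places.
axis z_4 = (-1.0000,0.0000,-0.0000); lever o_n−o_4 = (2.8284,-1.8284,2.0000)
cross product → J_v[:, 4] = (0.0000,2.0000,1.8284)
J_ω[:, 4] = z_4
entry J[1][4] = 2.0000

2.000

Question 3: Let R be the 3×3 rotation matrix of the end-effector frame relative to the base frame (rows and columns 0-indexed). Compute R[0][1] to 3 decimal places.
0.707

End-effector y-axis (col 1 of R) = (0.7071,0.7071,0.0000)
R[0][1] = 0.7071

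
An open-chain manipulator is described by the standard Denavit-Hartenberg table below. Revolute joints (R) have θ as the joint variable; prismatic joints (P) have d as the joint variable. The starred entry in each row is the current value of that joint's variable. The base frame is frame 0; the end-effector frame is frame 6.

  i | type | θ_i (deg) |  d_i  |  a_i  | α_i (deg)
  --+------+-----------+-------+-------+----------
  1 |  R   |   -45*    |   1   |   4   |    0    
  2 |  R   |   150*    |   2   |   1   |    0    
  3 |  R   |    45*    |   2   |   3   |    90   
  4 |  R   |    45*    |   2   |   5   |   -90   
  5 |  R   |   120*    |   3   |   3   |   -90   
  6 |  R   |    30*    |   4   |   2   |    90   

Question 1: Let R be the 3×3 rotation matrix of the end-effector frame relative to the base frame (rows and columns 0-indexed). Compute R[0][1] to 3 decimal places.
0.780

End-effector y-axis (col 1 of R) = (0.7803,0.1268,-0.6124)
R[0][1] = 0.7803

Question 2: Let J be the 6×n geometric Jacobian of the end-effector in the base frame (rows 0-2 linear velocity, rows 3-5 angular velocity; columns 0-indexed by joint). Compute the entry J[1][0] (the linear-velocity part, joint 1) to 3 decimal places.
1.656

axis z_0 = ẑ; lever o_n−o_0 = (1.6556,-1.4480,5.8272)
cross product → J_v[:, 0] = (1.4480,1.6556,-0.0000)
J_ω[:, 0] = z_0
entry J[1][0] = 1.6556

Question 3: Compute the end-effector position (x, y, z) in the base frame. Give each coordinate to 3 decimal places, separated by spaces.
after link 1: o_1 = (2.8284, -2.8284, 1.0000)
after link 2: o_2 = (2.5696, -1.8625, 3.0000)
after link 3: o_3 = (-0.0285, -0.3625, 5.0000)
after link 4: o_4 = (-2.0903, 3.1373, 8.5355)
after link 5: o_5 = (-0.6337, -0.7037, 9.5962)
after link 6: o_6 = (1.6556, -1.4480, 5.8272)

1.656 -1.448 5.827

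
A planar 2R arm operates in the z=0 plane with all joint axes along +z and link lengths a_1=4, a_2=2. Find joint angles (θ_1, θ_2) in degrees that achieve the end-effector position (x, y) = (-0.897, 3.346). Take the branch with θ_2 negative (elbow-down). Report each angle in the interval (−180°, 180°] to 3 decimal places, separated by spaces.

135.007 -119.999

cos θ_2 = (12.0003−4²−2²)/(2·4·2) = -0.5000; θ_2 = -119.9987° (elbow-down)
β = atan2(3.3460,-0.8970) = 105.0071°; ψ = atan2(-1.7321,3.0000) = -30.0000°
θ_1 = β − ψ = 135.0071°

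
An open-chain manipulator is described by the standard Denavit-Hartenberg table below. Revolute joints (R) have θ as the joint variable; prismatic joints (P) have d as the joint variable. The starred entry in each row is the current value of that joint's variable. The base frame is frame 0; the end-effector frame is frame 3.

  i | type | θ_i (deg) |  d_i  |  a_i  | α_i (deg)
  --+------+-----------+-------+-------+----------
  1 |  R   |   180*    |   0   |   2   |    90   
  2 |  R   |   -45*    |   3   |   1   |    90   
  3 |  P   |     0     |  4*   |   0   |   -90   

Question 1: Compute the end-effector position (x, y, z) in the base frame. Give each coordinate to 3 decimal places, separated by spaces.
0.121 3.000 -3.536

after link 1: o_1 = (-2.0000, 0.0000, 0.0000)
after link 2: o_2 = (-2.7071, 3.0000, -0.7071)
after link 3: o_3 = (0.1213, 3.0000, -3.5355)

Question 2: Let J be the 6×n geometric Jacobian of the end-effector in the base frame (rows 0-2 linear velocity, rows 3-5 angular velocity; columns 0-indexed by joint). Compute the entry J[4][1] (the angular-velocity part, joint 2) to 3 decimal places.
1.000

axis z_1 = (0.0000,1.0000,0.0000); lever o_n−o_1 = (2.1213,3.0000,-3.5355)
cross product → J_v[:, 1] = (-3.5355,0.0000,-2.1213)
J_ω[:, 1] = z_1
entry J[4][1] = 1.0000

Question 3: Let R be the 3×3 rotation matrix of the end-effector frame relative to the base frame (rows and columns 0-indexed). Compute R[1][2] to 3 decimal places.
1.000

End-effector z-axis (col 2 of R) = (0.0000,1.0000,0.0000)
R[1][2] = 1.0000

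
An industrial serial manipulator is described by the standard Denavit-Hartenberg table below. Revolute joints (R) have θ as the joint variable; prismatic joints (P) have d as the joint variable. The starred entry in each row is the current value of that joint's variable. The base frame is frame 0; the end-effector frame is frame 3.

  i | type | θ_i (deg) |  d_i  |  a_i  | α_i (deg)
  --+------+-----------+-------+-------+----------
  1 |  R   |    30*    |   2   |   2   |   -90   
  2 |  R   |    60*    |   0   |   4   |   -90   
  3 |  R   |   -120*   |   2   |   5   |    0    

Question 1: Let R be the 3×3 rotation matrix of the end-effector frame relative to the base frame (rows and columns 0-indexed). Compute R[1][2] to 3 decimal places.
-0.433

End-effector z-axis (col 2 of R) = (-0.7500,-0.4330,-0.5000)
R[1][2] = -0.4330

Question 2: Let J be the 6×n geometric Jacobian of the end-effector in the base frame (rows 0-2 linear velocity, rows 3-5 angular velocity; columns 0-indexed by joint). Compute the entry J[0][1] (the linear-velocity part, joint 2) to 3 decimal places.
axis z_1 = (-0.5000,0.8660,0.0000); lever o_n−o_1 = (-3.0155,3.2590,-2.2990)
cross product → J_v[:, 1] = (-1.9910,-1.1495,0.9821)
J_ω[:, 1] = z_1
entry J[0][1] = -1.9910

-1.991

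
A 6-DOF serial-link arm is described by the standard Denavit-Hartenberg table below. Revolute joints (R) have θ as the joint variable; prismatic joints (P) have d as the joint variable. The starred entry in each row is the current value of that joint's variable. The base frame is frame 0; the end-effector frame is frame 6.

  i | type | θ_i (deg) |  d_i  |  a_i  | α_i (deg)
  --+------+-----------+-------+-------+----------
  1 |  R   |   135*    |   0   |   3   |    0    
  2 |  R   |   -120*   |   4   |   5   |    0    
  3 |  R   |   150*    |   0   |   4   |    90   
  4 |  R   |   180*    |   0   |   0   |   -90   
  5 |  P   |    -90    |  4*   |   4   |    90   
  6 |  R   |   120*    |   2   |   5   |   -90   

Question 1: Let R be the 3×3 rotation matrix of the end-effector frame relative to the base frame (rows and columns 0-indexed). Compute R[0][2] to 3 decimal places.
End-effector z-axis (col 2 of R) = (-0.2241,-0.8365,0.5000)
R[0][2] = -0.2241

-0.224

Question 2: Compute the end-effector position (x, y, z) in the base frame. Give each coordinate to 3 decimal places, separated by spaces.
-2.699 6.417 -4.330

after link 1: o_1 = (-2.1213, 2.1213, 0.0000)
after link 2: o_2 = (2.7083, 3.4154, 4.0000)
after link 3: o_3 = (-1.1554, 4.4507, 4.0000)
after link 4: o_4 = (-1.1554, 4.4507, 4.0000)
after link 5: o_5 = (-0.1201, 8.3144, 0.0000)
after link 6: o_6 = (-2.6990, 6.4172, -4.3301)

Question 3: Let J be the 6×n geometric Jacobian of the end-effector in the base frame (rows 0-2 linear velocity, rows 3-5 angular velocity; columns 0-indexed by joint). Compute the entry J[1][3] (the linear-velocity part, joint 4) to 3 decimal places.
2.156

axis z_3 = (0.2588,0.9659,0.0000); lever o_n−o_3 = (-1.5436,1.9665,-8.3301)
cross product → J_v[:, 3] = (-8.0463,2.1560,2.0000)
J_ω[:, 3] = z_3
entry J[1][3] = 2.1560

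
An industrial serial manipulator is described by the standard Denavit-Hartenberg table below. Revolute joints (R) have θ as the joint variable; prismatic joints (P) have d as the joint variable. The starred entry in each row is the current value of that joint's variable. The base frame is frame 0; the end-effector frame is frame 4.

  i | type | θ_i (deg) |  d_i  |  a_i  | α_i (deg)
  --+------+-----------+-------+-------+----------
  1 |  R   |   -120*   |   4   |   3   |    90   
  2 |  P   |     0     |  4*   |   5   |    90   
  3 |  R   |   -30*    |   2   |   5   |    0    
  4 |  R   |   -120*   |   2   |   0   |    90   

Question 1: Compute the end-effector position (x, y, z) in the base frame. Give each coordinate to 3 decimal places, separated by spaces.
after link 1: o_1 = (-1.5000, -2.5981, 4.0000)
after link 2: o_2 = (-7.4641, -4.9282, 4.0000)
after link 3: o_3 = (-7.4641, -9.9282, 2.0000)
after link 4: o_4 = (-7.4641, -9.9282, -0.0000)

-7.464 -9.928 -0.000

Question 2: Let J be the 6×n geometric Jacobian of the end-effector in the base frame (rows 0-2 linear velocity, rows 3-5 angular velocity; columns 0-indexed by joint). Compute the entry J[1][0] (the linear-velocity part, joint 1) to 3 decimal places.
-7.464

axis z_0 = ẑ; lever o_n−o_0 = (-7.4641,-9.9282,-0.0000)
cross product → J_v[:, 0] = (9.9282,-7.4641,0.0000)
J_ω[:, 0] = z_0
entry J[1][0] = -7.4641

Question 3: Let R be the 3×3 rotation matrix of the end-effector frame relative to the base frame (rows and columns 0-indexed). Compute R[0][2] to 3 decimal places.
-0.500

End-effector z-axis (col 2 of R) = (-0.5000,0.8660,0.0000)
R[0][2] = -0.5000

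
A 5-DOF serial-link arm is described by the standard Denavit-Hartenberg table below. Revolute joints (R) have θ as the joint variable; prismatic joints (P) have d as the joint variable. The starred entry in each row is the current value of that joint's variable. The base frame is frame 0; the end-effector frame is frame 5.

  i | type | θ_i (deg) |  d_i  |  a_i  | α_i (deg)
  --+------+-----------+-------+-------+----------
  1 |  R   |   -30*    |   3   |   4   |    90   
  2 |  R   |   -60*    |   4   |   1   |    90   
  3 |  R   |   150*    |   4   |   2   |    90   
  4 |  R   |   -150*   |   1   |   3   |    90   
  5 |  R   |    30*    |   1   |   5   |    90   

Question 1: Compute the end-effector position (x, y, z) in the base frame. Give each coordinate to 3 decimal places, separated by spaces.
3.269 -7.207 -3.618

after link 1: o_1 = (3.4641, -2.0000, 3.0000)
after link 2: o_2 = (1.8971, -5.7141, 2.1340)
after link 3: o_3 = (-2.3529, -4.4151, 1.6340)
after link 4: o_4 = (0.1794, -5.3771, 0.0024)
after link 5: o_5 = (3.2687, -7.2069, -3.6181)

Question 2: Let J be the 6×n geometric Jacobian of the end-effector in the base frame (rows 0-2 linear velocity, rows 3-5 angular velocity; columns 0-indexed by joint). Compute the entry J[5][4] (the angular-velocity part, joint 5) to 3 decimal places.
axis z_4 = (-0.3370,0.4833,-0.8080); lever o_n−o_4 = (3.0893,-1.8298,-3.6205)
cross product → J_v[:, 4] = (-3.2282,-3.7163,-0.8762)
J_ω[:, 4] = z_4
entry J[5][4] = -0.8080

-0.808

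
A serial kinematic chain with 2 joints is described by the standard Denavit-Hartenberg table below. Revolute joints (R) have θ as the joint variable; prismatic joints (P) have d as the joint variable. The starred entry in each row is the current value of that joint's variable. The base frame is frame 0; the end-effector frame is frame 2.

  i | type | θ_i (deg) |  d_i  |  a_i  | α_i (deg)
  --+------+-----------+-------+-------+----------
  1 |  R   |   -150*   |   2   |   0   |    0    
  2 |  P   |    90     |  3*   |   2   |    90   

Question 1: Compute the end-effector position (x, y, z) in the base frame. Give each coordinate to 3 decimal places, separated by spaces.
after link 1: o_1 = (0.0000, 0.0000, 2.0000)
after link 2: o_2 = (1.0000, -1.7321, 5.0000)

1.000 -1.732 5.000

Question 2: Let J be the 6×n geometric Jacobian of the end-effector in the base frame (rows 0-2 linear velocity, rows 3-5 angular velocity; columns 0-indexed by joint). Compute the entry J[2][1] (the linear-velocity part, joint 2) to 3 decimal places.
1.000

prismatic axis z_1 = (0.0000,0.0000,1.0000)
J_v[:, 1] = z_1; J_ω[:, 1] = (0,0,0)
entry J[2][1] = 1.0000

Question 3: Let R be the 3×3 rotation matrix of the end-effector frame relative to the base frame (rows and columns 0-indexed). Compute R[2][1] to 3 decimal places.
End-effector y-axis (col 1 of R) = (0.0000,0.0000,1.0000)
R[2][1] = 1.0000

1.000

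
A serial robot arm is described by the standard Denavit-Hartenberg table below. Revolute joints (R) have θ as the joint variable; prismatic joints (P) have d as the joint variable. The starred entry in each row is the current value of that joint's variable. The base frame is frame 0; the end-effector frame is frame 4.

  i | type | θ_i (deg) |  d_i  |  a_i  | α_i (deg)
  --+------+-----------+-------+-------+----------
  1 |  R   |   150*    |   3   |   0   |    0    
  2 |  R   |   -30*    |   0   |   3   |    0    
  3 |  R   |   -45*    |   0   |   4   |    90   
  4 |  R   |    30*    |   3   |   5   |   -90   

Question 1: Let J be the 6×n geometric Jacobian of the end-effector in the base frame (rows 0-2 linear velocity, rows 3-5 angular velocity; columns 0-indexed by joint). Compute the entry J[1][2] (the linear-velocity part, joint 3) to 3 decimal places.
axis z_2 = (0.0000,0.0000,1.0000); lever o_n−o_2 = (5.0538,7.2698,2.5000)
cross product → J_v[:, 2] = (-7.2698,5.0538,0.0000)
J_ω[:, 2] = z_2
entry J[1][2] = 5.0538

5.054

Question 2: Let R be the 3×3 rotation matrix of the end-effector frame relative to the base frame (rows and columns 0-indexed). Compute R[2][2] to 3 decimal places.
0.866

End-effector z-axis (col 2 of R) = (-0.1294,-0.4830,0.8660)
R[2][2] = 0.8660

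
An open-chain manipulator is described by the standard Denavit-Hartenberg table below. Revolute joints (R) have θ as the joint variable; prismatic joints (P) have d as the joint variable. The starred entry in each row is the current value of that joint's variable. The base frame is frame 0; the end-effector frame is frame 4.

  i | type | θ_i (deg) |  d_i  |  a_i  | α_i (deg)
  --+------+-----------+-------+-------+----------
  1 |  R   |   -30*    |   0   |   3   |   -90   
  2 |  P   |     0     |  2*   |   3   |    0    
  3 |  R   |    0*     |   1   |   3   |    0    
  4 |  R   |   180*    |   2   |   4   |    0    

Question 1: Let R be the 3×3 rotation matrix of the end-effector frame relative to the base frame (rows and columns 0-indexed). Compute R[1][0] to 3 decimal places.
0.500

End-effector x-axis (col 0 of R) = (-0.8660,0.5000,-0.0000)
R[1][0] = 0.5000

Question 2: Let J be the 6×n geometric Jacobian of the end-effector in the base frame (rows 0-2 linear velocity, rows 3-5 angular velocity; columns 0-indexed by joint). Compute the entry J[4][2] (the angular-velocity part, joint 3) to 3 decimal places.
0.866

axis z_2 = (0.5000,0.8660,0.0000); lever o_n−o_2 = (0.6340,3.0981,-0.0000)
cross product → J_v[:, 2] = (-0.0000,0.0000,1.0000)
J_ω[:, 2] = z_2
entry J[4][2] = 0.8660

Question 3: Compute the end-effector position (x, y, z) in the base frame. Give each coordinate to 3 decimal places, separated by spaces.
6.830 1.830 -0.000

after link 1: o_1 = (2.5981, -1.5000, 0.0000)
after link 2: o_2 = (6.1962, -1.2679, 0.0000)
after link 3: o_3 = (9.2942, -1.9019, 0.0000)
after link 4: o_4 = (6.8301, 1.8301, -0.0000)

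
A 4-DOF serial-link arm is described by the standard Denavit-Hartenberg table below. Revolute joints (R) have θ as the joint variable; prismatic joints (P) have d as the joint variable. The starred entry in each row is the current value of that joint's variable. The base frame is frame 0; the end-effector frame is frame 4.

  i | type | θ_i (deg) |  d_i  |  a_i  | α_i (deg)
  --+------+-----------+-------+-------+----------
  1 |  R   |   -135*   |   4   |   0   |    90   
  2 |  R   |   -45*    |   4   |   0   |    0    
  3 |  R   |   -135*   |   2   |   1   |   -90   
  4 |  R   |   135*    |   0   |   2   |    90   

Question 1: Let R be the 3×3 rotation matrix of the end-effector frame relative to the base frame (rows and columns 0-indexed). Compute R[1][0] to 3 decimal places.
-1.000

End-effector x-axis (col 0 of R) = (0.0000,-1.0000,0.0000)
R[1][0] = -1.0000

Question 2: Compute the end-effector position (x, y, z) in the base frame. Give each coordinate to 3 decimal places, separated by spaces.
after link 1: o_1 = (0.0000, 0.0000, 4.0000)
after link 2: o_2 = (-2.8284, 2.8284, 4.0000)
after link 3: o_3 = (-3.5355, 4.9497, 4.0000)
after link 4: o_4 = (-3.5355, 2.9497, 4.0000)

-3.536 2.950 4.000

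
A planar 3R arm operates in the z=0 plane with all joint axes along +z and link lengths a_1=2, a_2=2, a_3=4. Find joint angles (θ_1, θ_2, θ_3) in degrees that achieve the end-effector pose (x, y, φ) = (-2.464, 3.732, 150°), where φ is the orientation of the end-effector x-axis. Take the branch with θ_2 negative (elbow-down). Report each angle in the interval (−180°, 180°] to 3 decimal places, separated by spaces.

wrist centre = target − a_3·(cos φ, sin φ) = (1.0001, 1.7320)
cos θ_2 = (4.0000−2²−2²)/(2·2·2) = -0.5000; θ_2 = -119.9998° (elbow-down)
β = atan2(1.7320,1.0001) = 59.9968°; ψ = atan2(-1.7321,1.0000) = -59.9999°
θ_1 = β − ψ = 119.9966°
θ_3 = φ − θ_1 − θ_2 = 150.0031° (wrapped to (-180°,180°])

119.997 -120.000 150.003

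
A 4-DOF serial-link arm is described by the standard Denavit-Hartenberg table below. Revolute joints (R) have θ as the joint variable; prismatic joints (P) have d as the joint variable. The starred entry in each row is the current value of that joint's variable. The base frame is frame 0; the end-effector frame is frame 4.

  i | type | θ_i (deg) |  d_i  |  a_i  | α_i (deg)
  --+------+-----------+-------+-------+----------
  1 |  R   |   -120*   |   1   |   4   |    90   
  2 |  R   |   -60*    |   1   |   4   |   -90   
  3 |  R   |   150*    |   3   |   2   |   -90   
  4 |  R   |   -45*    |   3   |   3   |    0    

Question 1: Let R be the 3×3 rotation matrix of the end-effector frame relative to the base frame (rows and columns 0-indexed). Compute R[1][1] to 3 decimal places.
0.619

End-effector y-axis (col 1 of R) = (0.7655,0.6187,0.1768)
R[1][1] = 0.6187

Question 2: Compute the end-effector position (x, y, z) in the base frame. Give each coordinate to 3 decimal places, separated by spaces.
after link 1: o_1 = (-2.0000, -3.4641, 1.0000)
after link 2: o_2 = (-3.8660, -4.6962, -2.4641)
after link 3: o_3 = (-3.8660, -6.6962, 0.5359)
after link 4: o_4 = (-5.2817, -6.0734, 4.4866)

-5.282 -6.073 4.487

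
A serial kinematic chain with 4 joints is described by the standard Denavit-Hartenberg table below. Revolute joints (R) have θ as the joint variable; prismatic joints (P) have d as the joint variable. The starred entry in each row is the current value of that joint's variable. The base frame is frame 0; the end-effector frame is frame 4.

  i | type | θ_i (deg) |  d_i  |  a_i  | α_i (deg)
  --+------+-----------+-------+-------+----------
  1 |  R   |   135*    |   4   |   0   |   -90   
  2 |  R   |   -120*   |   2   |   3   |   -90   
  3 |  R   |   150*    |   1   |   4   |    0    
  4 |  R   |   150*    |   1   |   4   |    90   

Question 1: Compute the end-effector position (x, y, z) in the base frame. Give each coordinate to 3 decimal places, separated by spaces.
-3.131 -1.768 6.330

after link 1: o_1 = (0.0000, 0.0000, 4.0000)
after link 2: o_2 = (-0.3536, -2.4749, 6.5981)
after link 3: o_3 = (-0.7765, 0.7765, 4.0981)
after link 4: o_4 = (-3.1312, -1.7678, 6.3301)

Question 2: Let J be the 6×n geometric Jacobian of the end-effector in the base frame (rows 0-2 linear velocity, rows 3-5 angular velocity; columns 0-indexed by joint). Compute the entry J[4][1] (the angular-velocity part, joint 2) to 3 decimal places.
axis z_1 = (-0.7071,-0.7071,0.0000); lever o_n−o_1 = (-3.1312,-1.7678,2.3301)
cross product → J_v[:, 1] = (-1.6476,1.6476,-0.9641)
J_ω[:, 1] = z_1
entry J[4][1] = -0.7071

-0.707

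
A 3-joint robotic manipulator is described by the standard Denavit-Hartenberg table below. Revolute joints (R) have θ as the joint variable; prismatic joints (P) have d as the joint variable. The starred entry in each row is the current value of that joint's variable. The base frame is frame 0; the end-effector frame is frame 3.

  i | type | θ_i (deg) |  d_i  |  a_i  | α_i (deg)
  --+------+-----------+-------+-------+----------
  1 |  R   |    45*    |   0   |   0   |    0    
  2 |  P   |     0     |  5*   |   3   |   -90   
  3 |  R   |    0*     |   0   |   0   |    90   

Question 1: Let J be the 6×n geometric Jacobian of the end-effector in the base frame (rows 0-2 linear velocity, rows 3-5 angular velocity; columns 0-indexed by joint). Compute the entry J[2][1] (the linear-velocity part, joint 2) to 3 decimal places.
prismatic axis z_1 = (0.0000,0.0000,1.0000)
J_v[:, 1] = z_1; J_ω[:, 1] = (0,0,0)
entry J[2][1] = 1.0000

1.000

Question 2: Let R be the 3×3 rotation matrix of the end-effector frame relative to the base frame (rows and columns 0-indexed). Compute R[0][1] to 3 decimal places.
End-effector y-axis (col 1 of R) = (-0.7071,0.7071,0.0000)
R[0][1] = -0.7071

-0.707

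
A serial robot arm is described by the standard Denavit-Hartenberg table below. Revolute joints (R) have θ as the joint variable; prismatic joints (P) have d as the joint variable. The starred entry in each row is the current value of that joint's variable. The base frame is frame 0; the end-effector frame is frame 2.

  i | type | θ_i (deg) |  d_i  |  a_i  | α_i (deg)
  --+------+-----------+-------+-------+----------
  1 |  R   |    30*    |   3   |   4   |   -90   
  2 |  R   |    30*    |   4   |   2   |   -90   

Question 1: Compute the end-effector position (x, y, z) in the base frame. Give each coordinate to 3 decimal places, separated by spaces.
after link 1: o_1 = (3.4641, 2.0000, 3.0000)
after link 2: o_2 = (2.9641, 6.3301, 2.0000)

2.964 6.330 2.000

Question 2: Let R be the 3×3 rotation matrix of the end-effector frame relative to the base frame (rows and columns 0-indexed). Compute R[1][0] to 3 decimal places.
0.433

End-effector x-axis (col 0 of R) = (0.7500,0.4330,-0.5000)
R[1][0] = 0.4330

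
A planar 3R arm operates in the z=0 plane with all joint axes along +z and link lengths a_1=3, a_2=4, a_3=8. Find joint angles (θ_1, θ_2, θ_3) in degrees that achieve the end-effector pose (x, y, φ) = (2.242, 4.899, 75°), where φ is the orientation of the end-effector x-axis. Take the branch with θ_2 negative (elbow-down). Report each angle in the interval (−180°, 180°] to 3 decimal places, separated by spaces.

wrist centre = target − a_3·(cos φ, sin φ) = (0.1714, -2.8284)
cos θ_2 = (8.0293−3²−4²)/(2·3·4) = -0.7071; θ_2 = -135.0005° (elbow-down)
β = atan2(-2.8284,0.1714) = -86.5312°; ψ = atan2(-2.8284,0.1715) = -86.5292°
θ_1 = β − ψ = -0.0020°
θ_3 = φ − θ_1 − θ_2 = -149.9975° (wrapped to (-180°,180°])

-0.002 -135.001 -149.997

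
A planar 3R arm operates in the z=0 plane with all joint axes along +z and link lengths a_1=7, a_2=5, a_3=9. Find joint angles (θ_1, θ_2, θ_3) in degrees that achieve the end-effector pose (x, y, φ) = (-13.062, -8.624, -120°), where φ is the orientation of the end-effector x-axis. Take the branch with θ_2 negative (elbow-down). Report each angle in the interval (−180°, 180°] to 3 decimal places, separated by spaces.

wrist centre = target − a_3·(cos φ, sin φ) = (-8.5620, -0.8298)
cos θ_2 = (73.9964−7²−5²)/(2·7·5) = -0.0001; θ_2 = -90.0030° (elbow-down)
β = atan2(-0.8298,-8.5620) = -174.4646°; ψ = atan2(-5.0000,6.9997) = -35.5387°
θ_1 = β − ψ = -138.9259°
θ_3 = φ − θ_1 − θ_2 = 108.9289° (wrapped to (-180°,180°])

-138.926 -90.003 108.929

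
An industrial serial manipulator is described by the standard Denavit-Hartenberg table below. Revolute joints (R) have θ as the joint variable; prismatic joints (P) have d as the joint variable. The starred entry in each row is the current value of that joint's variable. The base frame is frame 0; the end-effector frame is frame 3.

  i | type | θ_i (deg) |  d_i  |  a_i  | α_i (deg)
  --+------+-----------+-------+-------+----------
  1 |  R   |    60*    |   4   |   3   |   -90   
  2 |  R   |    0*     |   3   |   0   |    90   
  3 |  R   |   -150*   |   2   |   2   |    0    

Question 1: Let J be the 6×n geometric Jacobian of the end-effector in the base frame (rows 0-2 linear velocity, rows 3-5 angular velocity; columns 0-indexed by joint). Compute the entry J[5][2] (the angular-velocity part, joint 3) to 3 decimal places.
axis z_2 = (0.0000,0.0000,1.0000); lever o_n−o_2 = (-0.0000,-2.0000,2.0000)
cross product → J_v[:, 2] = (2.0000,-0.0000,0.0000)
J_ω[:, 2] = z_2
entry J[5][2] = 1.0000

1.000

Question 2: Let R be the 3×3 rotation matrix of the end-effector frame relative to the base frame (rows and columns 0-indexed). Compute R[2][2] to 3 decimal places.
1.000

End-effector z-axis (col 2 of R) = (0.0000,0.0000,1.0000)
R[2][2] = 1.0000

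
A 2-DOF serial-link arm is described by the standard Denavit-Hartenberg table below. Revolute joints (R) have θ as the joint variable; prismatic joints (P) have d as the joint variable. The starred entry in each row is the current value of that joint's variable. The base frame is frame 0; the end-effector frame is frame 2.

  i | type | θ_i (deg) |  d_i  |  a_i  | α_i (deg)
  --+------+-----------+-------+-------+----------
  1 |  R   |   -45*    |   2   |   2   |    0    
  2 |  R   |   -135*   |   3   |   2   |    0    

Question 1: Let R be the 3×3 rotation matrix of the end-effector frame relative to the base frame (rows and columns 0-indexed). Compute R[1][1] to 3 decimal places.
End-effector y-axis (col 1 of R) = (0.0000,-1.0000,0.0000)
R[1][1] = -1.0000

-1.000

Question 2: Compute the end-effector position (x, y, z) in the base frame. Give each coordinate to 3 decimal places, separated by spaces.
after link 1: o_1 = (1.4142, -1.4142, 2.0000)
after link 2: o_2 = (-0.5858, -1.4142, 5.0000)

-0.586 -1.414 5.000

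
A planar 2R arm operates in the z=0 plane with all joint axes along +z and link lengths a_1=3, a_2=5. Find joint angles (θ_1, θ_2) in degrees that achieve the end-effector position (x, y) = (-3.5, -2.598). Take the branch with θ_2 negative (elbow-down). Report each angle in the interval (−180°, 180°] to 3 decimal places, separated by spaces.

cos θ_2 = (18.9996−3²−5²)/(2·3·5) = -0.5000; θ_2 = -120.0009° (elbow-down)
β = atan2(-2.5980,-3.5000) = -143.4140°; ψ = atan2(-4.3301,0.4999) = -83.4140°
θ_1 = β − ψ = -60.0000°

-60.000 -120.001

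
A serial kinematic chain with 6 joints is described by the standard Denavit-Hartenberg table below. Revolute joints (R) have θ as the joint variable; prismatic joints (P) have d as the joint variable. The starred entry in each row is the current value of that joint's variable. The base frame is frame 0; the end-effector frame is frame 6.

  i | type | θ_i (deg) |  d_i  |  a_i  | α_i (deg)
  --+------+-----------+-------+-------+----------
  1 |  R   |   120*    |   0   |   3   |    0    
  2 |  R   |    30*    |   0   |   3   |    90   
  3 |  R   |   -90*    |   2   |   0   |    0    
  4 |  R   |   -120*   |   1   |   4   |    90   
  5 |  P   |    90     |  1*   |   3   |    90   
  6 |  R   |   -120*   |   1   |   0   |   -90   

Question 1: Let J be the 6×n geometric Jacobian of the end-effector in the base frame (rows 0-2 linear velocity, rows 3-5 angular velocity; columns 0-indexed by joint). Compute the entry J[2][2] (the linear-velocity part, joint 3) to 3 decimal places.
axis z_2 = (0.5000,0.8660,0.0000); lever o_n−o_2 = (6.3170,3.2811,3.3660)
cross product → J_v[:, 2] = (2.9151,-1.6830,-3.8301)
J_ω[:, 2] = z_2
entry J[2][2] = -3.8301

-3.830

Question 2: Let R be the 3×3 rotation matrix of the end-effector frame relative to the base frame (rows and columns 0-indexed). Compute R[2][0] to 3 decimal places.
End-effector x-axis (col 0 of R) = (0.1250,-0.6495,-0.7500)
R[2][0] = -0.7500

-0.750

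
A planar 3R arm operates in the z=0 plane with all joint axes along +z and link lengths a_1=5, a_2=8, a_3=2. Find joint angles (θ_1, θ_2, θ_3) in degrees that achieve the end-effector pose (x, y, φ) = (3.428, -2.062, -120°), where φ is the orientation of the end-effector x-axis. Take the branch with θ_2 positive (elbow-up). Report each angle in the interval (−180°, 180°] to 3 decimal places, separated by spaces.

wrist centre = target − a_3·(cos φ, sin φ) = (4.4280, -0.3299)
cos θ_2 = (19.7161−5²−8²)/(2·5·8) = -0.8660; θ_2 = 150.0027° (elbow-up)
β = atan2(-0.3299,4.4280) = -4.2615°; ψ = atan2(3.9997,-1.9284) = 115.7405°
θ_1 = β − ψ = -120.0020°
θ_3 = φ − θ_1 − θ_2 = -150.0008° (wrapped to (-180°,180°])

-120.002 150.003 -150.001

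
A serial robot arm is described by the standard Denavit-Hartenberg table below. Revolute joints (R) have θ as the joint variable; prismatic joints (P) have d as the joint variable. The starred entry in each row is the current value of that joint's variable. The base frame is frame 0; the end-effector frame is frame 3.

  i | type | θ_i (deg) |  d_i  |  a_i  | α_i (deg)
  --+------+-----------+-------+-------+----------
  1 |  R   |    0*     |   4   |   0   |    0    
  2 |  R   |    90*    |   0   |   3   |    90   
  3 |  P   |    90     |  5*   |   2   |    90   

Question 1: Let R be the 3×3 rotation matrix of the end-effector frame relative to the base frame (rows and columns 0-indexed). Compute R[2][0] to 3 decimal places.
End-effector x-axis (col 0 of R) = (-0.0000,0.0000,1.0000)
R[2][0] = 1.0000

1.000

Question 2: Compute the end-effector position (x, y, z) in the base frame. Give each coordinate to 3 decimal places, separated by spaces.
after link 1: o_1 = (0.0000, 0.0000, 4.0000)
after link 2: o_2 = (0.0000, 3.0000, 4.0000)
after link 3: o_3 = (5.0000, 3.0000, 6.0000)

5.000 3.000 6.000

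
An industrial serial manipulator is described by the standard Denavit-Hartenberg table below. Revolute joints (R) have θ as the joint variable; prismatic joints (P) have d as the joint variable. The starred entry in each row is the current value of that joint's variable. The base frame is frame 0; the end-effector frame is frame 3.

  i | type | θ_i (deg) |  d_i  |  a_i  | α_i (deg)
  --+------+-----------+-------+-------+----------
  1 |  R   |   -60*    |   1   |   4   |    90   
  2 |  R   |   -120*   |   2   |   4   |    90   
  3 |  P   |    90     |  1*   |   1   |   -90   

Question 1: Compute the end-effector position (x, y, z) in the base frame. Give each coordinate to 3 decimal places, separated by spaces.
after link 1: o_1 = (2.0000, -3.4641, 1.0000)
after link 2: o_2 = (-0.7321, -2.7321, -2.4641)
after link 3: o_3 = (-2.0311, -2.4821, -1.9641)

-2.031 -2.482 -1.964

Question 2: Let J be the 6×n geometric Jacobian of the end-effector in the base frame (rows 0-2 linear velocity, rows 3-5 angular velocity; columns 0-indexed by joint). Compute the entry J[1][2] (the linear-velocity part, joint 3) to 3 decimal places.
prismatic axis z_2 = (-0.4330,0.7500,0.5000)
J_v[:, 2] = z_2; J_ω[:, 2] = (0,0,0)
entry J[1][2] = 0.7500

0.750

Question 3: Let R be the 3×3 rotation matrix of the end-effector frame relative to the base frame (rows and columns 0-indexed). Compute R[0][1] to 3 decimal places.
0.433

End-effector y-axis (col 1 of R) = (0.4330,-0.7500,-0.5000)
R[0][1] = 0.4330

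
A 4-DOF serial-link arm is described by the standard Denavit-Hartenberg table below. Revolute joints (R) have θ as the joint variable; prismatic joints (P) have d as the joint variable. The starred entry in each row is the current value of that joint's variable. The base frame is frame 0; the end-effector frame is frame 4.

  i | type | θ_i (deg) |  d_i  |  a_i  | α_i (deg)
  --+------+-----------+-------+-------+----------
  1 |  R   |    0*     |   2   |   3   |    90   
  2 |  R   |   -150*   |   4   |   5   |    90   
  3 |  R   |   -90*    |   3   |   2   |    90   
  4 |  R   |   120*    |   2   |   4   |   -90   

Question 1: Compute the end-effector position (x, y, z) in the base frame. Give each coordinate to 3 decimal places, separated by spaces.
after link 1: o_1 = (3.0000, 0.0000, 2.0000)
after link 2: o_2 = (-1.3301, -4.0000, -0.5000)
after link 3: o_3 = (-2.8301, -2.0000, 2.0981)
after link 4: o_4 = (-2.8301, -4.0000, 6.0981)

-2.830 -4.000 6.098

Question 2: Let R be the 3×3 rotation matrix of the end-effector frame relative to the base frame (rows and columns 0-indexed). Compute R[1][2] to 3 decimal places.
End-effector z-axis (col 2 of R) = (0.2500,-0.8660,-0.4330)
R[1][2] = -0.8660

-0.866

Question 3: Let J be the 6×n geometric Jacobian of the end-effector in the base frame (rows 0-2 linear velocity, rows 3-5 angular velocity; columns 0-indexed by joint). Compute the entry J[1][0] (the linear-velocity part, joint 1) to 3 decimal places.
axis z_0 = ẑ; lever o_n−o_0 = (-2.8301,-4.0000,6.0981)
cross product → J_v[:, 0] = (4.0000,-2.8301,0.0000)
J_ω[:, 0] = z_0
entry J[1][0] = -2.8301

-2.830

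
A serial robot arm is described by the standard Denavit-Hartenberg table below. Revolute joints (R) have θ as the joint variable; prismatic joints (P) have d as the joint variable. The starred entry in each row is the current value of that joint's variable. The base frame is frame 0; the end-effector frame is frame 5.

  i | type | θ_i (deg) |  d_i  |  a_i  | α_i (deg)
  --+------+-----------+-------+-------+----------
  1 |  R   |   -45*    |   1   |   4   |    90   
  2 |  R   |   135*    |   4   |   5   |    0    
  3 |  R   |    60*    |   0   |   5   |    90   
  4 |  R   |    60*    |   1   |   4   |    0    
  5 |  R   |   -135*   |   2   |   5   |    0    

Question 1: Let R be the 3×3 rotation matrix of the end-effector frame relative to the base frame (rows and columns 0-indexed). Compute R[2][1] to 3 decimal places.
End-effector y-axis (col 1 of R) = (-0.8428,0.4767,-0.2500)
R[2][1] = -0.2500

-0.250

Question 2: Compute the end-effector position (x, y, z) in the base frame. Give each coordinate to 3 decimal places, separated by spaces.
-7.748 4.023 5.287

after link 1: o_1 = (2.8284, -2.8284, 1.0000)
after link 2: o_2 = (-2.5000, -3.1569, 4.5355)
after link 3: o_3 = (-5.9151, 0.2582, 3.2414)
after link 4: o_4 = (-9.9136, -0.6422, 3.6897)
after link 5: o_5 = (-7.7484, 4.0227, 5.2866)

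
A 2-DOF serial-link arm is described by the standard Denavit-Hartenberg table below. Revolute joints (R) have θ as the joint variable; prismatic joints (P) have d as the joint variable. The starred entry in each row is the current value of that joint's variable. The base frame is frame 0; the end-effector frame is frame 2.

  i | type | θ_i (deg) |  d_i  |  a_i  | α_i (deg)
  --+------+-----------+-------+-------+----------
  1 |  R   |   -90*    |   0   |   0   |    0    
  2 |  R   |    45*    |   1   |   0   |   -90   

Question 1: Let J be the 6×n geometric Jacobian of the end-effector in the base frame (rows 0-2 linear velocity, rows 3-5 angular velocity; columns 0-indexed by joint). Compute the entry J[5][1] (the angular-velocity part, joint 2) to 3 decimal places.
1.000

axis z_1 = (0.0000,0.0000,1.0000); lever o_n−o_1 = (0.0000,0.0000,1.0000)
cross product → J_v[:, 1] = (0.0000,0.0000,0.0000)
J_ω[:, 1] = z_1
entry J[5][1] = 1.0000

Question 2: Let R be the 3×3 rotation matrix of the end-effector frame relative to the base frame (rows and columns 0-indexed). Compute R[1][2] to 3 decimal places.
0.707

End-effector z-axis (col 2 of R) = (0.7071,0.7071,0.0000)
R[1][2] = 0.7071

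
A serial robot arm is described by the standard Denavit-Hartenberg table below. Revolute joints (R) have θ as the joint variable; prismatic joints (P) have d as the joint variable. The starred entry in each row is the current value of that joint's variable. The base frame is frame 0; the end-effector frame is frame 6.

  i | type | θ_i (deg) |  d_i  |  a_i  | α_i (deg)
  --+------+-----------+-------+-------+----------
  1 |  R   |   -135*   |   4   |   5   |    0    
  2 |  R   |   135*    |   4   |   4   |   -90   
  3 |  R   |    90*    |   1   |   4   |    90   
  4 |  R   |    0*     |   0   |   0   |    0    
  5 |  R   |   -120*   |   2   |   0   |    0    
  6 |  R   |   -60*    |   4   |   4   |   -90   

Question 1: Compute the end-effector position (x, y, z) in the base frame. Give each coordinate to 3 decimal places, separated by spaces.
after link 1: o_1 = (-3.5355, -3.5355, 4.0000)
after link 2: o_2 = (0.4645, -3.5355, 8.0000)
after link 3: o_3 = (0.4645, -2.5355, 4.0000)
after link 4: o_4 = (0.4645, -2.5355, 4.0000)
after link 5: o_5 = (2.4645, -2.5355, 4.0000)
after link 6: o_6 = (6.4645, -2.5355, 8.0000)

6.464 -2.536 8.000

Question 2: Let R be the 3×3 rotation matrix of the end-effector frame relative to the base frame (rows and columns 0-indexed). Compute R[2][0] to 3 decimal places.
1.000

End-effector x-axis (col 0 of R) = (-0.0000,-0.0000,1.0000)
R[2][0] = 1.0000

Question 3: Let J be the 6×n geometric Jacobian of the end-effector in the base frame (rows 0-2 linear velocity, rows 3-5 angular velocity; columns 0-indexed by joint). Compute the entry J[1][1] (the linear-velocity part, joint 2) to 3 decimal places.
axis z_1 = (0.0000,0.0000,1.0000); lever o_n−o_1 = (10.0000,1.0000,4.0000)
cross product → J_v[:, 1] = (-1.0000,10.0000,0.0000)
J_ω[:, 1] = z_1
entry J[1][1] = 10.0000

10.000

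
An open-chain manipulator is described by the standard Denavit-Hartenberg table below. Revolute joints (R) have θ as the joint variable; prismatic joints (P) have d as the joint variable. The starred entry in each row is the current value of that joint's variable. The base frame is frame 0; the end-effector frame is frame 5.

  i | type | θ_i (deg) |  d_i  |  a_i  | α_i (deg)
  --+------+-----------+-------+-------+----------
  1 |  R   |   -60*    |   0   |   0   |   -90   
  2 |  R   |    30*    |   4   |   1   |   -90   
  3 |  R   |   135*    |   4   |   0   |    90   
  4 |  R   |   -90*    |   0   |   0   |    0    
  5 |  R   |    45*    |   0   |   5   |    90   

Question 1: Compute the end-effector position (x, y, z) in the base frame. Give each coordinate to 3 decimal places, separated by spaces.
0.533 2.076 0.348

after link 1: o_1 = (0.0000, 0.0000, 0.0000)
after link 2: o_2 = (3.8971, 1.2500, -0.5000)
after link 3: o_3 = (2.8971, 2.9821, -3.9641)
after link 4: o_4 = (2.8971, 2.9821, -3.9641)
after link 5: o_5 = (0.5334, 2.0761, 0.3478)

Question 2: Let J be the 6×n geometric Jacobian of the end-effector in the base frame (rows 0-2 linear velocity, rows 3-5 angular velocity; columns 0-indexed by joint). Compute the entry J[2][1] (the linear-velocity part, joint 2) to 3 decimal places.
1.531

axis z_1 = (0.8660,0.5000,0.0000); lever o_n−o_1 = (0.5334,2.0761,0.3478)
cross product → J_v[:, 1] = (0.1739,-0.3012,1.5313)
J_ω[:, 1] = z_1
entry J[2][1] = 1.5313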